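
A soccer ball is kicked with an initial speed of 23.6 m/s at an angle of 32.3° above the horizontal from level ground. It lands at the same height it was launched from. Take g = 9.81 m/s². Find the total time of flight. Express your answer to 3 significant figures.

2.57 s

Vertical component: v_y = 23.6 sin 32.3° = 12.61 m/s.
For a projectile landing at launch height, time of flight is t = 2 v_y / g = 2 × 12.61 / 9.81 = 2.57 s.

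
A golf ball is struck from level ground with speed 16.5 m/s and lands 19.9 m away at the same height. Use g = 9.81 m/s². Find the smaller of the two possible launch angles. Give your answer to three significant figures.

22.9°

Level-ground range: R = v₀² sin(2θ)/g ⇒ sin 2θ = R g / v₀² = 19.9×9.81/16.5² = 0.7171.
2θ = arcsin(0.7171) = 45.82° or 180° − 45.82° = 134.18°.
So θ = 22.9° or θ = 67.1°.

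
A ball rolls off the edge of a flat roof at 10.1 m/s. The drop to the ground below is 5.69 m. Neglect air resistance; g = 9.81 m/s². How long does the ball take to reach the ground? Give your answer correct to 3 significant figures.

The horizontal speed doesn't affect the fall. With v_y0 = 0, h = ½ g t².
t = √(2 × 5.69 / 9.81) = √1.160 = 1.08 s.

1.08 s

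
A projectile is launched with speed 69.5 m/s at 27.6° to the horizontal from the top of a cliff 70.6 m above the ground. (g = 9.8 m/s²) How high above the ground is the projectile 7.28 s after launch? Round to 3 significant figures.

45.3 m

v_y0 = 69.5 sin 27.6° = 32.20 m/s.
y(t) = 70.6 + v_y0 t − ½ g t² = 70.6 + 32.20×7.28 − ½×9.8×7.28² = 45.3 m.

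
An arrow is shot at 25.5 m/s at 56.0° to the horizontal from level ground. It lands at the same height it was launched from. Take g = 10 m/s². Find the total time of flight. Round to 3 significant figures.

Vertical component: v_y = 25.5 sin 56.0° = 21.14 m/s.
For a projectile landing at launch height, time of flight is t = 2 v_y / g = 2 × 21.14 / 10 = 4.23 s.

4.23 s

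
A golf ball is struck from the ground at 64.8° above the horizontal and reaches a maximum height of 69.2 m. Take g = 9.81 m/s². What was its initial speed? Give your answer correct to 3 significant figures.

At maximum height v_y = 0, so (v₀ sin θ)² = 2 g H.
v₀ sin 64.8° = √(2 × 9.81 × 69.2) = 36.85 m/s.
v₀ = 36.85 / sin 64.8° = 36.85 / 0.9048 = 40.7 m/s.

40.7 m/s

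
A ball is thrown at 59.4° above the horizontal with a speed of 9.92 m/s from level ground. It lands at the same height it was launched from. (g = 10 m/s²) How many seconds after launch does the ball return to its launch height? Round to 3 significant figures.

Vertical component: v_y = 9.92 sin 59.4° = 8.539 m/s.
For a projectile landing at launch height, time of flight is t = 2 v_y / g = 2 × 8.539 / 10 = 1.71 s.

1.71 s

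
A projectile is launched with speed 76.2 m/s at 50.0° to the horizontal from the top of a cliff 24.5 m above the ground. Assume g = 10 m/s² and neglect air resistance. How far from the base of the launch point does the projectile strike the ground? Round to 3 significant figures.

Components: v_x = 76.2 cos 50.0° = 48.98 m/s, v_y = 76.2 sin 50.0° = 58.37 m/s.
Vertical: 0 = 24.5 + 58.37 t − ½(10) t² ⇒ 5.000 t² − 58.37 t − 24.5 = 0.
t = [58.37 + √(3407 + 490.0)] / 10.00 = 12.08 s.
Horizontal: R = v_x · t = 48.98 × 12.08 = 592 m.

592 m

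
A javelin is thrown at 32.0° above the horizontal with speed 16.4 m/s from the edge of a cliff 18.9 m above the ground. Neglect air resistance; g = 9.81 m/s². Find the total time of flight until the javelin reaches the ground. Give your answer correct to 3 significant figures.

Vertical component: v_y = 16.4 sin 32.0° = 8.691 m/s.
Taking up as positive with launch at y = 18.9 m, landing at y = 0: 0 = 18.9 + 8.691 t − ½(9.81) t².
Solving 4.905 t² − 8.691 t − 18.9 = 0 gives t = [8.691 + √(8.691² + 4·4.905·18.9)] / 9.810 = 3.04 s.

3.04 s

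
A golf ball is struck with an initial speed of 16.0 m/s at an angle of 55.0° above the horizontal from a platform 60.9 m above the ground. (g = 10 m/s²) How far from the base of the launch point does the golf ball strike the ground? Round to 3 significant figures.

Components: v_x = 16.0 cos 55.0° = 9.177 m/s, v_y = 16.0 sin 55.0° = 13.11 m/s.
Vertical: 0 = 60.9 + 13.11 t − ½(10) t² ⇒ 5.000 t² − 13.11 t − 60.9 = 0.
t = [13.11 + √(171.9 + 1218)] / 10.00 = 5.039 s.
Horizontal: R = v_x · t = 9.177 × 5.039 = 46.2 m.

46.2 m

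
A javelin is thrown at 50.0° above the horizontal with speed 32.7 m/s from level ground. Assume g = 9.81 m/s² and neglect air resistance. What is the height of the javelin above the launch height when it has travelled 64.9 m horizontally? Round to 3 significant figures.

30.6 m

v_x = 32.7 cos 50.0° = 21.02 m/s, v_y0 = 32.7 sin 50.0° = 25.05 m/s.
Time to reach x = 64.9 m: t = x / v_x = 64.9 / 21.02 = 3.088 s.
y = v_y0 t − ½ g t² = 25.05×3.088 − 4.905×3.088² = 30.6 m.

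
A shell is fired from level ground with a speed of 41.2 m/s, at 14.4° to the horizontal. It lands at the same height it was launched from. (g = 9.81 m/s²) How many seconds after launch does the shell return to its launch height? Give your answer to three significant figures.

2.09 s

Vertical component: v_y = 41.2 sin 14.4° = 10.25 m/s.
For a projectile landing at launch height, time of flight is t = 2 v_y / g = 2 × 10.25 / 9.81 = 2.09 s.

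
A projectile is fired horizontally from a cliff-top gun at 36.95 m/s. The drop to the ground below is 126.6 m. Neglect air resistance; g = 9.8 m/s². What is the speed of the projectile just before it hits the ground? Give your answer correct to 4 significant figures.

Fall time: t = √(2 × 126.6 / 9.8) = 5.0830 s.
At impact: v_x = 36.95 m/s (unchanged), v_y = g t = 9.8 × 5.0830 = 49.813 m/s.
Speed = √(v_x² + v_y²) = √(1365.3 + 2481.3) = 62.02 m/s.

62.02 m/s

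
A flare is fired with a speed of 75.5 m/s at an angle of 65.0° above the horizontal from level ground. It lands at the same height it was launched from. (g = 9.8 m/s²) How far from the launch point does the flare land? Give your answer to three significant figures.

Components: v_x = 75.5 cos 65.0° = 31.91 m/s, v_y = 75.5 sin 65.0° = 68.43 m/s.
Time of flight (same landing height): t = 2 v_y / g = 2 × 68.43 / 9.8 = 13.97 s.
Range: R = v_x · t = 31.91 × 13.97 = 446 m.

446 m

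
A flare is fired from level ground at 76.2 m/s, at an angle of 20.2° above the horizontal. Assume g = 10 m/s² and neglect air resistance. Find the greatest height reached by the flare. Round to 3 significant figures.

Vertical component of launch velocity: v_y = 76.2 sin 20.2° = 26.31 m/s.
At the highest point the vertical velocity is zero, so v_y² = 2 g h_max.
h_max = (26.31)² / (2 × 10) = 692.2 / 20.00 = 34.6 m.

34.6 m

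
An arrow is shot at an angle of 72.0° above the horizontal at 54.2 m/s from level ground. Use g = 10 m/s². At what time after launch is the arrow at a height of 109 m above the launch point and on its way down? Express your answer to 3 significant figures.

7.34 s

v_y0 = 54.2 sin 72.0° = 51.55 m/s.
Set y = v_y0 t − ½ g t² = 109: 5.000 t² − 51.55 t + 109 = 0.
t = [51.55 ± √(2657 − 2180)] / 10 = (51.55 ± 21.84) / 10, giving t = 2.97 s or t = 7.34 s.
On the way down corresponds to the larger root: t = 7.34 s.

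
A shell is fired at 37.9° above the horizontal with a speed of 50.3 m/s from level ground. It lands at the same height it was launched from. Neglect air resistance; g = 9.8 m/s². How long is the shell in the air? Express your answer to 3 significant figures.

Vertical component: v_y = 50.3 sin 37.9° = 30.90 m/s.
For a projectile landing at launch height, time of flight is t = 2 v_y / g = 2 × 30.90 / 9.8 = 6.31 s.

6.31 s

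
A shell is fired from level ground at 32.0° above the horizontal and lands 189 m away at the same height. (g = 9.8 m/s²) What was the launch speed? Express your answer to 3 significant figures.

On level ground, R = v₀² sin(2θ) / g, so v₀ = √(R g / sin 2θ).
sin(2 × 32.0°) = 0.8988.
v₀ = √(189 × 9.8 / 0.8988) = √2061 = 45.4 m/s.

45.4 m/s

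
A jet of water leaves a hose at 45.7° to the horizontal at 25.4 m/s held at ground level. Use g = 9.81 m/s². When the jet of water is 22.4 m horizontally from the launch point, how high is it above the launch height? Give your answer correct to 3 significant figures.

15.1 m

v_x = 25.4 cos 45.7° = 17.74 m/s, v_y0 = 25.4 sin 45.7° = 18.18 m/s.
Time to reach x = 22.4 m: t = x / v_x = 22.4 / 17.74 = 1.263 s.
y = v_y0 t − ½ g t² = 18.18×1.263 − 4.905×1.263² = 15.1 m.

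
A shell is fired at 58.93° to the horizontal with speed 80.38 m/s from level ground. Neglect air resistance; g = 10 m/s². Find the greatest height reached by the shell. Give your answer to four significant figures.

Vertical component of launch velocity: v_y = 80.38 sin 58.93° = 68.848 m/s.
At the highest point the vertical velocity is zero, so v_y² = 2 g h_max.
h_max = (68.848)² / (2 × 10) = 4740.0 / 20.00 = 237.0 m.

237.0 m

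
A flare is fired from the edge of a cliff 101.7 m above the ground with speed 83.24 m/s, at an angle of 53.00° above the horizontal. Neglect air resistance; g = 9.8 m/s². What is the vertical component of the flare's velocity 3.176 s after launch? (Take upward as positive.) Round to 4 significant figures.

35.35 m/s

Initial vertical component: v_y0 = 83.24 sin 53.00° = 66.478 m/s.
v_y(t) = v_y0 − g t = 66.478 − 9.8 × 3.176 = 35.35 m/s.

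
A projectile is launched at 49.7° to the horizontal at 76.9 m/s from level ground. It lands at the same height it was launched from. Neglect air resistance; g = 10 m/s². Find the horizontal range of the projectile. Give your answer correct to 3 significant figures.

Components: v_x = 76.9 cos 49.7° = 49.74 m/s, v_y = 76.9 sin 49.7° = 58.65 m/s.
Time of flight (same landing height): t = 2 v_y / g = 2 × 58.65 / 10 = 11.73 s.
Range: R = v_x · t = 49.74 × 11.73 = 583 m.

583 m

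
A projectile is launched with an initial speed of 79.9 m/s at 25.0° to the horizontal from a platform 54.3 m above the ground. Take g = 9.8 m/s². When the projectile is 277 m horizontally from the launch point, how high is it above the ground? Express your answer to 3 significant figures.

v_x = 79.9 cos 25.0° = 72.41 m/s, v_y0 = 79.9 sin 25.0° = 33.77 m/s.
Time to reach x = 277 m: t = x / v_x = 277 / 72.41 = 3.825 s.
y = 54.3 + v_y0 t − ½ g t² = 54.3 + 33.77×3.825 − 4.900×3.825² = 112 m.

112 m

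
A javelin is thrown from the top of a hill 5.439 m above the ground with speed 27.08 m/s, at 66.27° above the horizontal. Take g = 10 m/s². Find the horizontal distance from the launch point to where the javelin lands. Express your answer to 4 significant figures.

56.33 m

Components: v_x = 27.08 cos 66.27° = 10.898 m/s, v_y = 27.08 sin 66.27° = 24.790 m/s.
Vertical: 0 = 5.439 + 24.790 t − ½(10) t² ⇒ 5.000 t² − 24.790 t − 5.439 = 0.
t = [24.790 + √(614.54 + 108.78)] / 10.00 = 5.1685 s.
Horizontal: R = v_x · t = 10.898 × 5.1685 = 56.33 m.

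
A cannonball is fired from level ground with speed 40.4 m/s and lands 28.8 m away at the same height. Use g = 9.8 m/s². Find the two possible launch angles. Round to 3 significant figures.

4.98° and 85.0°

Level-ground range: R = v₀² sin(2θ)/g ⇒ sin 2θ = R g / v₀² = 28.8×9.8/40.4² = 0.1729.
2θ = arcsin(0.1729) = 9.956° or 180° − 9.956° = 170.044°.
So θ = 4.98° or θ = 85.0°.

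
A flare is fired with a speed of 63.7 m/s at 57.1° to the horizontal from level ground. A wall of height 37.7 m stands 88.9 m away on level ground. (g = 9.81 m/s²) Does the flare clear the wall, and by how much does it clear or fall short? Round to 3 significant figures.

v_x = 63.7 cos 57.1° = 34.60 m/s; v_y0 = 63.7 sin 57.1° = 53.48 m/s.
Time to reach the wall: t = 88.9 / 34.60 = 2.569 s.
Height at that point: y = 53.48×2.569 − 4.905×2.569² = 105.0 m.
That is 105.0 − 37.7 = 67.3 m above the top of the wall, so the flare clears it.

Yes — it clears the wall by 67.3 m.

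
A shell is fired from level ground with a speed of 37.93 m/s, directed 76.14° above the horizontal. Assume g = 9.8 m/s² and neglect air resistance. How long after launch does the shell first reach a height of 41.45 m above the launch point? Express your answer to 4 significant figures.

1.378 s

v_y0 = 37.93 sin 76.14° = 36.826 m/s.
Set y = v_y0 t − ½ g t² = 41.45: 4.900 t² − 36.826 t + 41.45 = 0.
t = [36.826 ± √(1356.2 − 812.42)] / 9.8 = (36.826 ± 23.319) / 9.8, giving t = 1.378 s or t = 6.137 s.
The shell is on the way up at the first time, so t = 1.378 s.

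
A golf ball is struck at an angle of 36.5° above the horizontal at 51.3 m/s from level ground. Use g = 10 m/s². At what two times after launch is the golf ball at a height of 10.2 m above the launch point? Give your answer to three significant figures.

v_y0 = 51.3 sin 36.5° = 30.51 m/s.
Set y = v_y0 t − ½ g t² = 10.2: 5.000 t² − 30.51 t + 10.2 = 0.
t = [30.51 ± √(930.9 − 204.0)] / 10 = (30.51 ± 26.96) / 10, giving t = 0.355 s or t = 5.75 s.
So the golf ball is at 10.2 m at t = 0.355 s (rising) and t = 5.75 s (falling).

0.355 s and 5.75 s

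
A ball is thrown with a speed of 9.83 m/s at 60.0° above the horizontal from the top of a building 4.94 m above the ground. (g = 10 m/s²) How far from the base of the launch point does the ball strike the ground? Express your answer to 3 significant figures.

Components: v_x = 9.83 cos 60.0° = 4.915 m/s, v_y = 9.83 sin 60.0° = 8.513 m/s.
Vertical: 0 = 4.94 + 8.513 t − ½(10) t² ⇒ 5.000 t² − 8.513 t − 4.94 = 0.
t = [8.513 + √(72.47 + 98.80)] / 10.00 = 2.160 s.
Horizontal: R = v_x · t = 4.915 × 2.160 = 10.6 m.

10.6 m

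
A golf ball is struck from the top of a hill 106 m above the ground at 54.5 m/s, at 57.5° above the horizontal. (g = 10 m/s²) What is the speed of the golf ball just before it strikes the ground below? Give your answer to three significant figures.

71.3 m/s

v_x = 54.5 cos 57.5° = 29.28 m/s is unchanged throughout.
For the vertical component, v_y² = v_y0² + 2 g h = (45.96)² + 2×10×106 = 4232, so |v_y| = 65.05 m/s.
Impact speed = √(v_x² + v_y²) = √(857.3 + 4232) = 71.3 m/s.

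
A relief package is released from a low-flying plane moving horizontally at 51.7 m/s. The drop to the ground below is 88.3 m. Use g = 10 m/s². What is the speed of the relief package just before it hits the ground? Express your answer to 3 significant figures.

66.6 m/s

Fall time: t = √(2 × 88.3 / 10) = 4.202 s.
At impact: v_x = 51.7 m/s (unchanged), v_y = g t = 10 × 4.202 = 42.02 m/s.
Speed = √(v_x² + v_y²) = √(2673 + 1766) = 66.6 m/s.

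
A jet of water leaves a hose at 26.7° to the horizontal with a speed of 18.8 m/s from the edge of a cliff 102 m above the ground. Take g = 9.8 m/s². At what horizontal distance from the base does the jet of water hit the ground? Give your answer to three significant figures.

Components: v_x = 18.8 cos 26.7° = 16.80 m/s, v_y = 18.8 sin 26.7° = 8.447 m/s.
Vertical: 0 = 102 + 8.447 t − ½(9.8) t² ⇒ 4.900 t² − 8.447 t − 102 = 0.
t = [8.447 + √(71.35 + 1999)] / 9.800 = 5.505 s.
Horizontal: R = v_x · t = 16.80 × 5.505 = 92.5 m.

92.5 m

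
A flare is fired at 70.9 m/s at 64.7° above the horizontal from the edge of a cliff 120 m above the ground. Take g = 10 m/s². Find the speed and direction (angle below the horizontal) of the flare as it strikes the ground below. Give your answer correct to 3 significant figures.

86.2 m/s at 69.4° below the horizontal

v_x = 70.9 cos 64.7° = 30.30 m/s (constant).
|v_y| at impact = √((64.10)² + 2×10×120) = 80.68 m/s.
Speed = √(30.30² + 80.68²) = 86.2 m/s; angle = arctan(80.68/30.30) = 69.4° below horizontal.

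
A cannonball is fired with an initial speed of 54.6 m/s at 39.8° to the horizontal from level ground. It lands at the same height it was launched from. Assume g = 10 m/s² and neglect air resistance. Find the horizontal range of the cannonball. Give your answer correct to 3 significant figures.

Components: v_x = 54.6 cos 39.8° = 41.95 m/s, v_y = 54.6 sin 39.8° = 34.95 m/s.
Time of flight (same landing height): t = 2 v_y / g = 2 × 34.95 / 10 = 6.990 s.
Range: R = v_x · t = 41.95 × 6.990 = 293 m.

293 m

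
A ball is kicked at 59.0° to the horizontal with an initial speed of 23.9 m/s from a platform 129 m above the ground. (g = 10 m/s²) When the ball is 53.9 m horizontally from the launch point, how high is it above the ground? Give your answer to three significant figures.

v_x = 23.9 cos 59.0° = 12.31 m/s, v_y0 = 23.9 sin 59.0° = 20.49 m/s.
Time to reach x = 53.9 m: t = x / v_x = 53.9 / 12.31 = 4.379 s.
y = 129 + v_y0 t − ½ g t² = 129 + 20.49×4.379 − 5.000×4.379² = 123 m.

123 m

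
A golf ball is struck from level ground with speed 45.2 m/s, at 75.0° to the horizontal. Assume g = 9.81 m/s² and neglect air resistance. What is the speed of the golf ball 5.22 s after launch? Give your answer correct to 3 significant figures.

v_x = 45.2 cos 75.0° = 11.70 m/s (constant).
v_y(t) = 45.2 sin 75.0° − g t = 43.66 − 9.81 × 5.22 = -7.548 m/s.
Speed = √(v_x² + v_y²) = √(136.9 + 56.97) = 13.9 m/s.

13.9 m/s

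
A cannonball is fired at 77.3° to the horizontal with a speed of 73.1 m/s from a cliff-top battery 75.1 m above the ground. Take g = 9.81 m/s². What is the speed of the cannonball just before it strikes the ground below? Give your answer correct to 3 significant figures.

82.6 m/s

v_x = 73.1 cos 77.3° = 16.07 m/s is unchanged throughout.
For the vertical component, v_y² = v_y0² + 2 g h = (71.31)² + 2×9.81×75.1 = 6559, so |v_y| = 80.99 m/s.
Impact speed = √(v_x² + v_y²) = √(258.2 + 6559) = 82.6 m/s.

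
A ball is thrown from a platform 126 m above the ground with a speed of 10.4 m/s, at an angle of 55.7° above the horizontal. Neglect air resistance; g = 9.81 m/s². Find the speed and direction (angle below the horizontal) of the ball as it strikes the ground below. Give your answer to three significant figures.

v_x = 10.4 cos 55.7° = 5.861 m/s (constant).
|v_y| at impact = √((8.591)² + 2×9.81×126) = 50.46 m/s.
Speed = √(5.861² + 50.46²) = 50.8 m/s; angle = arctan(50.46/5.861) = 83.4° below horizontal.

50.8 m/s at 83.4° below the horizontal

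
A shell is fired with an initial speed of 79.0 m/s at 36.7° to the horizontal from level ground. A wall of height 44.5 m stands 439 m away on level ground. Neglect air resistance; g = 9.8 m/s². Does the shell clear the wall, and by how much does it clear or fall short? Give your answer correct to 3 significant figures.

v_x = 79.0 cos 36.7° = 63.34 m/s; v_y0 = 79.0 sin 36.7° = 47.21 m/s.
Time to reach the wall: t = 439 / 63.34 = 6.931 s.
Height at that point: y = 47.21×6.931 − 4.900×6.931² = 91.82 m.
That is 91.82 − 44.5 = 47.3 m above the top of the wall, so the shell clears it.

Yes — it clears the wall by 47.3 m.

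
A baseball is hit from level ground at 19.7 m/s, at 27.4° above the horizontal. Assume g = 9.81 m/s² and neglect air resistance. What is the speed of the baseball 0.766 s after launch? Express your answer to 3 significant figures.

17.6 m/s

v_x = 19.7 cos 27.4° = 17.49 m/s (constant).
v_y(t) = 19.7 sin 27.4° − g t = 9.066 − 9.81 × 0.766 = 1.552 m/s.
Speed = √(v_x² + v_y²) = √(305.9 + 2.409) = 17.6 m/s.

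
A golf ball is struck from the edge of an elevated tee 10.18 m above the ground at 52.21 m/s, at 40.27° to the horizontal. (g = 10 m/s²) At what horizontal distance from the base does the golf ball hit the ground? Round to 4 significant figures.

280.4 m

Components: v_x = 52.21 cos 40.27° = 39.837 m/s, v_y = 52.21 sin 40.27° = 33.748 m/s.
Vertical: 0 = 10.18 + 33.748 t − ½(10) t² ⇒ 5.000 t² − 33.748 t − 10.18 = 0.
t = [33.748 + √(1138.9 + 203.60)] / 10.00 = 7.0388 s.
Horizontal: R = v_x · t = 39.837 × 7.0388 = 280.4 m.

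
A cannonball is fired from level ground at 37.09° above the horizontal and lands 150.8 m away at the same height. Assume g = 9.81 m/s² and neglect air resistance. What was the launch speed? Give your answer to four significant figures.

On level ground, R = v₀² sin(2θ) / g, so v₀ = √(R g / sin 2θ).
sin(2 × 37.09°) = 0.9621.
v₀ = √(150.8 × 9.81 / 0.9621) = √1537.6 = 39.21 m/s.

39.21 m/s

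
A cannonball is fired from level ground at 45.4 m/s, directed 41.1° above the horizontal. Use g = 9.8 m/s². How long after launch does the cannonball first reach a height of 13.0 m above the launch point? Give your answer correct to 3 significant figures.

0.472 s

v_y0 = 45.4 sin 41.1° = 29.84 m/s.
Set y = v_y0 t − ½ g t² = 13.0: 4.900 t² − 29.84 t + 13.0 = 0.
t = [29.84 ± √(890.4 − 254.8)] / 9.8 = (29.84 ± 25.21) / 9.8, giving t = 0.472 s or t = 5.62 s.
The cannonball is on the way up at the first time, so t = 0.472 s.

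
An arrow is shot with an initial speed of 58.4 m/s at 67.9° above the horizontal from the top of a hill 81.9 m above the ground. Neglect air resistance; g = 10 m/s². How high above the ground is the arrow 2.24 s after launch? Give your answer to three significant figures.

v_y0 = 58.4 sin 67.9° = 54.11 m/s.
y(t) = 81.9 + v_y0 t − ½ g t² = 81.9 + 54.11×2.24 − ½×10×2.24² = 178 m.

178 m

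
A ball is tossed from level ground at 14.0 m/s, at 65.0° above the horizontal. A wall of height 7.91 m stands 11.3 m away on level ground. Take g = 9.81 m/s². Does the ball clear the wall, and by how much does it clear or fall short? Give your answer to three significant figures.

v_x = 14.0 cos 65.0° = 5.917 m/s; v_y0 = 14.0 sin 65.0° = 12.69 m/s.
Time to reach the wall: t = 11.3 / 5.917 = 1.910 s.
Height at that point: y = 12.69×1.910 − 4.905×1.910² = 6.344 m.
That is 7.91 − 6.344 = 1.57 m below the top of the wall, so the ball does not clear it.

No — it falls 1.57 m short of clearing the wall.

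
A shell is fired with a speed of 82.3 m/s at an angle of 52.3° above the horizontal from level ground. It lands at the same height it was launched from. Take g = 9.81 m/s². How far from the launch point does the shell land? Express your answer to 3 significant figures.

Components: v_x = 82.3 cos 52.3° = 50.33 m/s, v_y = 82.3 sin 52.3° = 65.12 m/s.
Time of flight (same landing height): t = 2 v_y / g = 2 × 65.12 / 9.81 = 13.28 s.
Range: R = v_x · t = 50.33 × 13.28 = 668 m.

668 m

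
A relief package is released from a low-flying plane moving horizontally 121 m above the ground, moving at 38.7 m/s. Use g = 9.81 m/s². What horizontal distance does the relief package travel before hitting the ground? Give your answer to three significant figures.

192 m

Initial vertical velocity is zero, so the fall time comes from h = ½ g t²: t = √(2 × 121 / 9.81) = 4.967 s.
Horizontal motion is uniform at 38.7 m/s, so x = 38.7 × 4.967 = 192 m.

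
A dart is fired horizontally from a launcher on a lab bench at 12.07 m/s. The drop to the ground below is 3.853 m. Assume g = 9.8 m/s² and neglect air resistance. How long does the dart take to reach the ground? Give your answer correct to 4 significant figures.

0.8868 s

The horizontal speed doesn't affect the fall. With v_y0 = 0, h = ½ g t².
t = √(2 × 3.853 / 9.8) = √0.78633 = 0.8868 s.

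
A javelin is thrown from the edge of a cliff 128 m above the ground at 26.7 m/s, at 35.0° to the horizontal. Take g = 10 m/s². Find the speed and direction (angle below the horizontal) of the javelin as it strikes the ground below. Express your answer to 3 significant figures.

v_x = 26.7 cos 35.0° = 21.87 m/s (constant).
|v_y| at impact = √((15.31)² + 2×10×128) = 52.86 m/s.
Speed = √(21.87² + 52.86²) = 57.2 m/s; angle = arctan(52.86/21.87) = 67.5° below horizontal.

57.2 m/s at 67.5° below the horizontal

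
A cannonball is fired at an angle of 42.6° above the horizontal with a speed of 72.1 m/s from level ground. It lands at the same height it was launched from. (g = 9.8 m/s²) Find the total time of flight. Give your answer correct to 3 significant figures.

Vertical component: v_y = 72.1 sin 42.6° = 48.80 m/s.
For a projectile landing at launch height, time of flight is t = 2 v_y / g = 2 × 48.80 / 9.8 = 9.96 s.

9.96 s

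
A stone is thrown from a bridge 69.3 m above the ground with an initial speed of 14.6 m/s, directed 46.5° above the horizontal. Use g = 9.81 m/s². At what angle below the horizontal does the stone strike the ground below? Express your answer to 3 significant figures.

v_x = 14.6 cos 46.5° = 10.05 m/s.
At impact |v_y| = √(v_y0² + 2 g h) = √(10.59² + 2×9.81×69.3) = 38.36 m/s.
Angle below horizontal = arctan(|v_y| / v_x) = arctan(38.36 / 10.05) = 75.3°.

75.3°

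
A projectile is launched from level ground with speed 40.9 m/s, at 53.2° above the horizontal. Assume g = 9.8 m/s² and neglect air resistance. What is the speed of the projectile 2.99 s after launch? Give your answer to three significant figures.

24.7 m/s

v_x = 40.9 cos 53.2° = 24.50 m/s (constant).
v_y(t) = 40.9 sin 53.2° − g t = 32.75 − 9.8 × 2.99 = 3.448 m/s.
Speed = √(v_x² + v_y²) = √(600.2 + 11.89) = 24.7 m/s.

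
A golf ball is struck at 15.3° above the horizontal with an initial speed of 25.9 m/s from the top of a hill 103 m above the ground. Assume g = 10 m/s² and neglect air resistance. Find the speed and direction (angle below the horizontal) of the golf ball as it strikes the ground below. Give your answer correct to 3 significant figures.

52.3 m/s at 61.4° below the horizontal

v_x = 25.9 cos 15.3° = 24.98 m/s (constant).
|v_y| at impact = √((6.834)² + 2×10×103) = 45.90 m/s.
Speed = √(24.98² + 45.90²) = 52.3 m/s; angle = arctan(45.90/24.98) = 61.4° below horizontal.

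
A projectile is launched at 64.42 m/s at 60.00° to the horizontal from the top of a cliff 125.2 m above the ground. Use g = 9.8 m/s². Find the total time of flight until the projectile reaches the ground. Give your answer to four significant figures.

Vertical component: v_y = 64.42 sin 60.00° = 55.789 m/s.
Taking up as positive with launch at y = 125.2 m, landing at y = 0: 0 = 125.2 + 55.789 t − ½(9.8) t².
Solving 4.900 t² − 55.789 t − 125.2 = 0 gives t = [55.789 + √(55.789² + 4·4.900·125.2)] / 9.800 = 13.31 s.

13.31 s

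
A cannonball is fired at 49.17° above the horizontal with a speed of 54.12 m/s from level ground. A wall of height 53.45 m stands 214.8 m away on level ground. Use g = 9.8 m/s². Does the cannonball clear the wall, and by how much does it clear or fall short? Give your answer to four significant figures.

v_x = 54.12 cos 49.17° = 35.385 m/s; v_y0 = 54.12 sin 49.17° = 40.950 m/s.
Time to reach the wall: t = 214.8 / 35.385 = 6.0704 s.
Height at that point: y = 40.950×6.0704 − 4.900×6.0704² = 68.019 m.
That is 68.019 − 53.45 = 14.57 m above the top of the wall, so the cannonball clears it.

Yes — it clears the wall by 14.57 m.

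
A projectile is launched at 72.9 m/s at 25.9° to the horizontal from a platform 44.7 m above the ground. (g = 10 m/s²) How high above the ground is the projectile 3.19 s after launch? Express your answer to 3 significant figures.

95.4 m

v_y0 = 72.9 sin 25.9° = 31.84 m/s.
y(t) = 44.7 + v_y0 t − ½ g t² = 44.7 + 31.84×3.19 − ½×10×3.19² = 95.4 m.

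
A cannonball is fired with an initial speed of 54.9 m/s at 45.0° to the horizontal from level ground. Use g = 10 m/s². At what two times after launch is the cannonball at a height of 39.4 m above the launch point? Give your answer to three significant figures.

1.20 s and 6.56 s

v_y0 = 54.9 sin 45.0° = 38.82 m/s.
Set y = v_y0 t − ½ g t² = 39.4: 5.000 t² − 38.82 t + 39.4 = 0.
t = [38.82 ± √(1507 − 788.0)] / 10 = (38.82 ± 26.81) / 10, giving t = 1.20 s or t = 6.56 s.
So the cannonball is at 39.4 m at t = 1.20 s (rising) and t = 6.56 s (falling).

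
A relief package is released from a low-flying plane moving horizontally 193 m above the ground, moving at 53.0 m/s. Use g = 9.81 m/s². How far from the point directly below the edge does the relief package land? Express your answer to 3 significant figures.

332 m

Initial vertical velocity is zero, so the fall time comes from h = ½ g t²: t = √(2 × 193 / 9.81) = 6.273 s.
Horizontal motion is uniform at 53.0 m/s, so x = 53.0 × 6.273 = 332 m.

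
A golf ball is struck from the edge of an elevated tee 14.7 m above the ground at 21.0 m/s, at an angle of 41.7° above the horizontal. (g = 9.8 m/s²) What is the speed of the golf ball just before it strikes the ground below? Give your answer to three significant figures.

v_x = 21.0 cos 41.7° = 15.68 m/s is unchanged throughout.
For the vertical component, v_y² = v_y0² + 2 g h = (13.97)² + 2×9.8×14.7 = 483.3, so |v_y| = 21.98 m/s.
Impact speed = √(v_x² + v_y²) = √(245.9 + 483.3) = 27.0 m/s.

27.0 m/s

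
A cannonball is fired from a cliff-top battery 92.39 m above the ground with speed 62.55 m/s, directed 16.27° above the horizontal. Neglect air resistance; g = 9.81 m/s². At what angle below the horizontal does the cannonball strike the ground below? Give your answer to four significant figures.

v_x = 62.55 cos 16.27° = 60.045 m/s.
At impact |v_y| = √(v_y0² + 2 g h) = √(17.524² + 2×9.81×92.39) = 46.041 m/s.
Angle below horizontal = arctan(|v_y| / v_x) = arctan(46.041 / 60.045) = 37.48°.

37.48°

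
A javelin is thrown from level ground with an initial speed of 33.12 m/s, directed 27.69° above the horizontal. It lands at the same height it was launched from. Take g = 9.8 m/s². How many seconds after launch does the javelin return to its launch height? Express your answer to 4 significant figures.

Vertical component: v_y = 33.12 sin 27.69° = 15.390 m/s.
For a projectile landing at launch height, time of flight is t = 2 v_y / g = 2 × 15.390 / 9.8 = 3.141 s.

3.141 s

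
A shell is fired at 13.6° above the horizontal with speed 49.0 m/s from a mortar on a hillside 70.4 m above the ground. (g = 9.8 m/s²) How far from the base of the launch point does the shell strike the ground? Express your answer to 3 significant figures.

Components: v_x = 49.0 cos 13.6° = 47.63 m/s, v_y = 49.0 sin 13.6° = 11.52 m/s.
Vertical: 0 = 70.4 + 11.52 t − ½(9.8) t² ⇒ 4.900 t² − 11.52 t − 70.4 = 0.
t = [11.52 + √(132.7 + 1380)] / 9.800 = 5.144 s.
Horizontal: R = v_x · t = 47.63 × 5.144 = 245 m.

245 m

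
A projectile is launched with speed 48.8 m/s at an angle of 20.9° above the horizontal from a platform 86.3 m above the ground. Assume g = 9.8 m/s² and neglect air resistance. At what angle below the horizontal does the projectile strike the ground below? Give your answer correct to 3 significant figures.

v_x = 48.8 cos 20.9° = 45.59 m/s.
At impact |v_y| = √(v_y0² + 2 g h) = √(17.41² + 2×9.8×86.3) = 44.66 m/s.
Angle below horizontal = arctan(|v_y| / v_x) = arctan(44.66 / 45.59) = 44.4°.

44.4°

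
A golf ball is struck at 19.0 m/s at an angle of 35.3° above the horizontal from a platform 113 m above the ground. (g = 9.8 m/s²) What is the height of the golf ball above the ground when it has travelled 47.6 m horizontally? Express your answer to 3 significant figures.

101 m

v_x = 19.0 cos 35.3° = 15.51 m/s, v_y0 = 19.0 sin 35.3° = 10.98 m/s.
Time to reach x = 47.6 m: t = x / v_x = 47.6 / 15.51 = 3.069 s.
y = 113 + v_y0 t − ½ g t² = 113 + 10.98×3.069 − 4.900×3.069² = 101 m.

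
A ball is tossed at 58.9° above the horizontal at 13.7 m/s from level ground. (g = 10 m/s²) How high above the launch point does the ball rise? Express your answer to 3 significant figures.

Vertical component of launch velocity: v_y = 13.7 sin 58.9° = 11.73 m/s.
At the highest point the vertical velocity is zero, so v_y² = 2 g h_max.
h_max = (11.73)² / (2 × 10) = 137.6 / 20.00 = 6.88 m.

6.88 m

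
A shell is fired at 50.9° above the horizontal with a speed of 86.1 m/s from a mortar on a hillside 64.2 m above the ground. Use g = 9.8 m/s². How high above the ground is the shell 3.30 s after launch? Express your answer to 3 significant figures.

v_y0 = 86.1 sin 50.9° = 66.82 m/s.
y(t) = 64.2 + v_y0 t − ½ g t² = 64.2 + 66.82×3.30 − ½×9.8×3.30² = 231 m.

231 m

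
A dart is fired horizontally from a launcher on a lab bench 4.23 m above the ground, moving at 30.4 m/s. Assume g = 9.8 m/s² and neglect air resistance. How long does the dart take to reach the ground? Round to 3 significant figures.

0.929 s

The horizontal speed doesn't affect the fall. With v_y0 = 0, h = ½ g t².
t = √(2 × 4.23 / 9.8) = √0.8633 = 0.929 s.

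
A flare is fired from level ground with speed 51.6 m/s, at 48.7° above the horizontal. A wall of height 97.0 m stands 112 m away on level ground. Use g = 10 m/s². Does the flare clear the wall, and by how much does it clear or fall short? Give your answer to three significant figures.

v_x = 51.6 cos 48.7° = 34.06 m/s; v_y0 = 51.6 sin 48.7° = 38.77 m/s.
Time to reach the wall: t = 112 / 34.06 = 3.288 s.
Height at that point: y = 38.77×3.288 − 5.000×3.288² = 73.42 m.
That is 97.0 − 73.42 = 23.6 m below the top of the wall, so the flare does not clear it.

No — it falls 23.6 m short of clearing the wall.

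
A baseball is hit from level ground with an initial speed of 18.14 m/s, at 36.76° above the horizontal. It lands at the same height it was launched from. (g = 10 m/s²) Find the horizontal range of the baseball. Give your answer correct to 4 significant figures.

Components: v_x = 18.14 cos 36.76° = 14.533 m/s, v_y = 18.14 sin 36.76° = 10.856 m/s.
Time of flight (same landing height): t = 2 v_y / g = 2 × 10.856 / 10 = 2.1712 s.
Range: R = v_x · t = 14.533 × 2.1712 = 31.55 m.

31.55 m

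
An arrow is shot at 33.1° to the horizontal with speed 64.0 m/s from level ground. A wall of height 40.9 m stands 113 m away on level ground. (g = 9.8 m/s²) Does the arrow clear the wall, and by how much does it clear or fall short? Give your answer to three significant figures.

v_x = 64.0 cos 33.1° = 53.61 m/s; v_y0 = 64.0 sin 33.1° = 34.95 m/s.
Time to reach the wall: t = 113 / 53.61 = 2.108 s.
Height at that point: y = 34.95×2.108 − 4.900×2.108² = 51.90 m.
That is 51.90 − 40.9 = 11.0 m above the top of the wall, so the arrow clears it.

Yes — it clears the wall by 11.0 m.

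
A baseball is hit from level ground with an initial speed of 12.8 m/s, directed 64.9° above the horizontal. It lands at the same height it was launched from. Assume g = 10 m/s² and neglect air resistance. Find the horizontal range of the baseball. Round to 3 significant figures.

12.6 m

Components: v_x = 12.8 cos 64.9° = 5.430 m/s, v_y = 12.8 sin 64.9° = 11.59 m/s.
Time of flight (same landing height): t = 2 v_y / g = 2 × 11.59 / 10 = 2.318 s.
Range: R = v_x · t = 5.430 × 2.318 = 12.6 m.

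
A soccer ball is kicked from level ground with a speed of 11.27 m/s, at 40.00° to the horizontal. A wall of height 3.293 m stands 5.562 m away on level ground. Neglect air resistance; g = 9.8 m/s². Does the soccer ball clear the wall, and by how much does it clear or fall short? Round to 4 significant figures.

v_x = 11.27 cos 40.00° = 8.6333 m/s; v_y0 = 11.27 sin 40.00° = 7.2442 m/s.
Time to reach the wall: t = 5.562 / 8.6333 = 0.64425 s.
Height at that point: y = 7.2442×0.64425 − 4.900×0.64425² = 2.6333 m.
That is 3.293 − 2.6333 = 0.6597 m below the top of the wall, so the soccer ball does not clear it.

No — it falls 0.6597 m short of clearing the wall.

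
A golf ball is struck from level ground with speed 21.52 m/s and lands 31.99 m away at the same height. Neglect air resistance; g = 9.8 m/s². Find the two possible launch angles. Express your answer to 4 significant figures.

Level-ground range: R = v₀² sin(2θ)/g ⇒ sin 2θ = R g / v₀² = 31.99×9.8/21.52² = 0.6769.
2θ = arcsin(0.6769) = 42.602° or 180° − 42.602° = 137.398°.
So θ = 21.30° or θ = 68.70°.

21.30° and 68.70°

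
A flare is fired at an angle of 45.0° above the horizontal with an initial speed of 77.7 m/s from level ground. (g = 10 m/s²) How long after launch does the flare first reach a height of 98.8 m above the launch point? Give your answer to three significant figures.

2.27 s

v_y0 = 77.7 sin 45.0° = 54.94 m/s.
Set y = v_y0 t − ½ g t² = 98.8: 5.000 t² − 54.94 t + 98.8 = 0.
t = [54.94 ± √(3018 − 1976)] / 10 = (54.94 ± 32.28) / 10, giving t = 2.27 s or t = 8.72 s.
The flare is on the way up at the first time, so t = 2.27 s.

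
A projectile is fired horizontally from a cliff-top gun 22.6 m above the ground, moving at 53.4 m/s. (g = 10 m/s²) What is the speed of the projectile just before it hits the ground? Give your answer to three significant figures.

57.5 m/s

Fall time: t = √(2 × 22.6 / 10) = 2.126 s.
At impact: v_x = 53.4 m/s (unchanged), v_y = g t = 10 × 2.126 = 21.26 m/s.
Speed = √(v_x² + v_y²) = √(2852 + 452.0) = 57.5 m/s.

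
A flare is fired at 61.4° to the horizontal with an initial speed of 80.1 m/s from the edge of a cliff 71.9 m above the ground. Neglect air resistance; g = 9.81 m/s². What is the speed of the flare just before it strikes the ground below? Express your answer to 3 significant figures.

88.5 m/s

v_x = 80.1 cos 61.4° = 38.34 m/s is unchanged throughout.
For the vertical component, v_y² = v_y0² + 2 g h = (70.33)² + 2×9.81×71.9 = 6357, so |v_y| = 79.73 m/s.
Impact speed = √(v_x² + v_y²) = √(1470 + 6357) = 88.5 m/s.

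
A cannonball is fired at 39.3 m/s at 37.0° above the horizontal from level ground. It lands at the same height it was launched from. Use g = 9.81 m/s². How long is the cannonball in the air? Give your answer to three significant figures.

4.82 s

Vertical component: v_y = 39.3 sin 37.0° = 23.65 m/s.
For a projectile landing at launch height, time of flight is t = 2 v_y / g = 2 × 23.65 / 9.81 = 4.82 s.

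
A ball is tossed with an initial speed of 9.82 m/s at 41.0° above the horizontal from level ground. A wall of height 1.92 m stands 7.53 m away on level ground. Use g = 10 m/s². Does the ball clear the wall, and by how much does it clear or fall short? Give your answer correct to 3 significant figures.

No — it falls 0.536 m short of clearing the wall.

v_x = 9.82 cos 41.0° = 7.411 m/s; v_y0 = 9.82 sin 41.0° = 6.442 m/s.
Time to reach the wall: t = 7.53 / 7.411 = 1.016 s.
Height at that point: y = 6.442×1.016 − 5.000×1.016² = 1.384 m.
That is 1.92 − 1.384 = 0.536 m below the top of the wall, so the ball does not clear it.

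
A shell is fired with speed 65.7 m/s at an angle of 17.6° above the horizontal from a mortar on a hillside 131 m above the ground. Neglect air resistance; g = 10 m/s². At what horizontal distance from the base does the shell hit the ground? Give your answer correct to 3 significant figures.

468 m

Components: v_x = 65.7 cos 17.6° = 62.62 m/s, v_y = 65.7 sin 17.6° = 19.87 m/s.
Vertical: 0 = 131 + 19.87 t − ½(10) t² ⇒ 5.000 t² − 19.87 t − 131 = 0.
t = [19.87 + √(394.8 + 2620)] / 10.00 = 7.478 s.
Horizontal: R = v_x · t = 62.62 × 7.478 = 468 m.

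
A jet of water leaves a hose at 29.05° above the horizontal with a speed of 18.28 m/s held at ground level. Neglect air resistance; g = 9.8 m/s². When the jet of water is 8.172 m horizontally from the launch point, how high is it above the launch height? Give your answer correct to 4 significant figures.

3.258 m

v_x = 18.28 cos 29.05° = 15.980 m/s, v_y0 = 18.28 sin 29.05° = 8.8763 m/s.
Time to reach x = 8.172 m: t = x / v_x = 8.172 / 15.980 = 0.51139 s.
y = v_y0 t − ½ g t² = 8.8763×0.51139 − 4.900×0.51139² = 3.258 m.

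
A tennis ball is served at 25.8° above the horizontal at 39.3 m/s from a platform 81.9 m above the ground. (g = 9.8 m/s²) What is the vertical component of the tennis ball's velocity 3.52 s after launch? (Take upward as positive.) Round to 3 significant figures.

Initial vertical component: v_y0 = 39.3 sin 25.8° = 17.10 m/s.
v_y(t) = v_y0 − g t = 17.10 − 9.8 × 3.52 = -17.4 m/s.

-17.4 m/s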